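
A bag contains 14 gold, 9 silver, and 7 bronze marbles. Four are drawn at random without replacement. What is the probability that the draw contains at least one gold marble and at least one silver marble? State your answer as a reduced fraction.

There are C(30,4) = 27405 possible draws.
By inclusion-exclusion on the complements, draws missing all gold or all silver: C(16,4) + C(21,4) − C(7,4) = 1820 + 5985 − 35 = 7770.
So draws with at least one of each: 27405 − 7770 = 19635, probability 19635/27405 = 187/261.

187/261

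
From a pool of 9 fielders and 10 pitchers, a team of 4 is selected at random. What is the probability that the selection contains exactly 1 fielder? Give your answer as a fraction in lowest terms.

There are C(19,4) = 3876 ways to choose 4 from 19.
Selections with exactly 1 fielder: choose 1 of the 9 fielders and 3 of the 10 pitchers, C(9,1)·C(10,3) = 9·120 = 1080.
Probability = 1080/3876 = 90/323.

90/323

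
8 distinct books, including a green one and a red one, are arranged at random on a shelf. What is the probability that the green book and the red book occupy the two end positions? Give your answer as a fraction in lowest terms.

There are 8! = 40320 arrangements.
Place the green book and the red book at the ends in 2 ways, arrange the remaining 6 in 6! = 720 ways: 2·720 = 1440.
Probability = 1440/40320 = 1/28.

1/28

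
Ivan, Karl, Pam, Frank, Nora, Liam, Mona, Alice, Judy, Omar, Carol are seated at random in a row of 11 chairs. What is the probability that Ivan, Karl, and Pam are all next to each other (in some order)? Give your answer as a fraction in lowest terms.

There are 11! = 39916800 arrangements.
Treat the three as one block: 9! placements × 3! orders within the block = 362880·6 = 2177280.
Probability = 2177280/39916800 = 3/55.

3/55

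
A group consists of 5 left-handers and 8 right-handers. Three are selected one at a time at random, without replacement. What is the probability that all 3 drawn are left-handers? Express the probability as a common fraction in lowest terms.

Multiply the conditional probabilities at each draw: 5/13 · 4/12 · 3/11 = 60/1716 = 5/143.

5/143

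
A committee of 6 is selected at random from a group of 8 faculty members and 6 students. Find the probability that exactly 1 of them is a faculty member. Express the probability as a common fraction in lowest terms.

There are C(14,6) = 3003 ways to choose 6 from 14.
Selections with exactly 1 faculty member: choose 1 of the 8 faculty members and 5 of the 6 students, C(8,1)·C(6,5) = 8·6 = 48.
Probability = 48/3003 = 16/1001.

16/1001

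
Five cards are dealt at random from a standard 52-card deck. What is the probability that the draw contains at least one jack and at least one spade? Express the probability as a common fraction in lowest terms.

There are C(52,5) = 2598960 possible draws.
By inclusion-exclusion on the complements, draws missing all jacks or all spades: C(48,5) + C(39,5) − C(36,5) = 1712304 + 575757 − 376992 = 1911069.
So draws with at least one of each: 2598960 − 1911069 = 687891, probability 687891/2598960 = 229297/866320.

229297/866320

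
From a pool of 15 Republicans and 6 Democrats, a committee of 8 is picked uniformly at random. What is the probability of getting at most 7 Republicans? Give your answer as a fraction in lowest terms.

4379/4522

Total selections: C(21,8) = 203490.
Favorable selections (at most 7 Republicans): C(15,2)·C(6,6) + C(15,3)·C(6,5) + C(15,4)·C(6,4) + C(15,5)·C(6,3) + C(15,6)·C(6,2) + C(15,7)·C(6,1) = 105 + 2730 + 20475 + 60060 + 75075 + 38610 = 197055.
Probability = 197055/203490 = 4379/4522.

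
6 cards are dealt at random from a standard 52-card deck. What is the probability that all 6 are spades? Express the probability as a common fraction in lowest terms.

33/391510

There are C(52,6) = 20358520 possible 6-card hands.
Hands that are all spades: C(13,6) = 1716.
Probability = 1716/20358520 = 33/391510.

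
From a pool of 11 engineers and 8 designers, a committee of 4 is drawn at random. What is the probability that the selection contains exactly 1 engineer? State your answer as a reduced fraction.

The sample space is all 4-subsets of the 19: C(19,4) = 3876.
Selections with exactly 1 engineer: choose 1 of the 11 engineers and 3 of the 8 designers, C(11,1)·C(8,3) = 11·56 = 616.
Probability = 616/3876 = 154/969.

154/969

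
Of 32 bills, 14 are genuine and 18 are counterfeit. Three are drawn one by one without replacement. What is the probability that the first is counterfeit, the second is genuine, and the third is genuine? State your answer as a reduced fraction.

Multiply the conditional probabilities at each draw: 18/32 · 14/31 · 13/30 = 3276/29760 = 273/2480.

273/2480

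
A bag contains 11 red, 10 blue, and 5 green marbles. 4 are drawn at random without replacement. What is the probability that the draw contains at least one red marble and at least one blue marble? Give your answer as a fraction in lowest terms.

There are C(26,4) = 14950 possible draws.
By inclusion-exclusion on the complements, draws missing all red or all blue: C(15,4) + C(16,4) − C(5,4) = 1365 + 1820 − 5 = 3180.
So draws with at least one of each: 14950 − 3180 = 11770, probability 11770/14950 = 1177/1495.

1177/1495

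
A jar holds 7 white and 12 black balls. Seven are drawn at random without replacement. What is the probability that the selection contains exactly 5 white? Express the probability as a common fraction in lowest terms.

231/8398

Total number of selections: C(19,7) = 50388.
Selections with exactly 5 white: choose 5 of the 7 white and 2 of the 12 black, C(7,5)·C(12,2) = 21·66 = 1386.
Probability = 1386/50388 = 231/8398.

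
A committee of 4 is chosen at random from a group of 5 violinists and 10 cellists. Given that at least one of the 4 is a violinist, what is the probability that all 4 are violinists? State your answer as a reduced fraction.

1/231

Work in counts. Selections with at least one violinist: C(15,4) − C(10,4) = 1365 − 210 = 1155.
Of those, selections where all 4 are violinists: C(5,4) = 5.
Conditional probability = 5/1155 = 1/231.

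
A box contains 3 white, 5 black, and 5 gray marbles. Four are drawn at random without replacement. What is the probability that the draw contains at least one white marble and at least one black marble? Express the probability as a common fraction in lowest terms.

8/13

There are C(13,4) = 715 possible draws.
By inclusion-exclusion on the complements, draws missing all white or all black: C(10,4) + C(8,4) − C(5,4) = 210 + 70 − 5 = 275.
So draws with at least one of each: 715 − 275 = 440, probability 440/715 = 8/13.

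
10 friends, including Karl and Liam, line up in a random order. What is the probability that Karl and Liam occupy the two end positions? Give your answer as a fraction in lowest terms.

There are 10! = 3628800 arrangements.
Place Karl and Liam at the ends in 2 ways, arrange the remaining 8 in 8! = 40320 ways: 2·40320 = 80640.
Probability = 80640/3628800 = 1/45.

1/45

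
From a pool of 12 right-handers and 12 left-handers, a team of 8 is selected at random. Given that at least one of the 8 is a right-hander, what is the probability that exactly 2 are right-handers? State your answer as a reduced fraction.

Work in counts. Selections with at least one right-hander: C(24,8) − C(12,8) = 735471 − 495 = 734976.
Of those, selections where exactly 2 are right-handers: C(12,2)·C(12,6) = 66·924 = 60984.
Conditional probability = 60984/734976 = 77/928.

77/928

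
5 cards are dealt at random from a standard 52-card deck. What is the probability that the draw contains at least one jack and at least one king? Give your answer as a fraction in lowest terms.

6509/64974

There are C(52,5) = 2598960 possible draws.
By inclusion-exclusion on the complements, draws missing all jacks or all kings: C(48,5) + C(48,5) − C(44,5) = 1712304 + 1712304 − 1086008 = 2338600.
So draws with at least one of each: 2598960 − 2338600 = 260360, probability 260360/2598960 = 6509/64974.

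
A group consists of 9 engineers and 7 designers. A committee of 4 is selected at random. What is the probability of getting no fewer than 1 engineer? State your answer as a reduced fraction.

Total selections: C(16,4) = 1820.
The complement is all 4 are designers: C(7,4) = 35.
Probability = 1 − 35/1820 = 1785/1820 = 51/52.

51/52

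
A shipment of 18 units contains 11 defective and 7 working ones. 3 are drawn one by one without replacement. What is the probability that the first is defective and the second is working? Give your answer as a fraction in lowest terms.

77/306

Multiply the conditional probabilities at each draw: 11/18 · 7/17 = 77/306.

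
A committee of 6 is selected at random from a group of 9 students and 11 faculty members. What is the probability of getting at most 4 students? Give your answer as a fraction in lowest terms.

Total selections: C(20,6) = 38760.
Count the complement (more than 4 students): C(9,5)·C(11,1) + C(9,6)·C(11,0) = 1386 + 84 = 1470.
Probability = 1 − 1470/38760 = 37290/38760 = 1243/1292.

1243/1292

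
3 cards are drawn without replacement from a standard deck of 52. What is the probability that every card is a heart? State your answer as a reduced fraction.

11/850

There are C(52,3) = 22100 possible 3-card hands.
Hands that are all hearts: C(13,3) = 286.
Probability = 286/22100 = 11/850.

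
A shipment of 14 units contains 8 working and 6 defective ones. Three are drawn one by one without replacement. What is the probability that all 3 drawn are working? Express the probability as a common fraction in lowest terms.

2/13

Multiply the conditional probabilities at each draw: 8/14 · 7/13 · 6/12 = 336/2184 = 2/13.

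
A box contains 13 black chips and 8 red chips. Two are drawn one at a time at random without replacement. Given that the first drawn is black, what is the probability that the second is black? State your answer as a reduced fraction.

3/5

After removing one black, 20 remain: 12 black and 8 red.
So the probability the next is black is 12/20 = 3/5.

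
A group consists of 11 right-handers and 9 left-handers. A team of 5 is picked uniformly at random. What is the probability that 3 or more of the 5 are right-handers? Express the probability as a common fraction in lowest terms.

There are C(20,5) = 15504 ways to choose the 5.
Favorable selections (3 or more right-handers): C(11,3)·C(9,2) + C(11,4)·C(9,1) + C(11,5)·C(9,0) = 5940 + 2970 + 462 = 9372.
Probability = 9372/15504 = 781/1292.

781/1292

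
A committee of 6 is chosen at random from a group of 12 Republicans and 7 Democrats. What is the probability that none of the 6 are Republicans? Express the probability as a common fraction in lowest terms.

There are C(19,6) = 27132 possible selections.
Selections with no Republicans (all Democrats): C(7,6) = 7.
Probability = 7/27132 = 1/3876.

1/3876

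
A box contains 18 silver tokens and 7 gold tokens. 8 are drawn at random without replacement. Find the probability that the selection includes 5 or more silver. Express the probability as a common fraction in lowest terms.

4250/4807

There are C(25,8) = 1081575 ways to choose the 8.
Favorable selections (5 or more silver): C(18,5)·C(7,3) + C(18,6)·C(7,2) + C(18,7)·C(7,1) + C(18,8)·C(7,0) = 299880 + 389844 + 222768 + 43758 = 956250.
Probability = 956250/1081575 = 4250/4807.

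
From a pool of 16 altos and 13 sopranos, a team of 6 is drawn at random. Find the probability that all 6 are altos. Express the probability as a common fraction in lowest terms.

There are C(29,6) = 475020 possible selections.
Selections with all altos: C(16,6) = 8008.
Probability = 8008/475020 = 22/1305.

22/1305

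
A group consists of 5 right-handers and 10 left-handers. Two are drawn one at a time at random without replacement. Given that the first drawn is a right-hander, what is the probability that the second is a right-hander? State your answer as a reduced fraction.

After removing one right-hander, 14 remain: 4 right-handers and 10 left-handers.
So the probability the next is a right-hander is 4/14 = 2/7.

2/7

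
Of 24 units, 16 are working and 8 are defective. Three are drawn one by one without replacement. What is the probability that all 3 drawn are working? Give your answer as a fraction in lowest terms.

Multiply the conditional probabilities at each draw: 16/24 · 15/23 · 14/22 = 3360/12144 = 70/253.

70/253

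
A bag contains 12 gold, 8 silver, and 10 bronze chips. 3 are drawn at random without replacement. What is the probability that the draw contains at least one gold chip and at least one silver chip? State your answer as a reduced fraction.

There are C(30,3) = 4060 possible draws.
By inclusion-exclusion on the complements, draws missing all gold or all silver: C(18,3) + C(22,3) − C(10,3) = 816 + 1540 − 120 = 2236.
So draws with at least one of each: 4060 − 2236 = 1824, probability 1824/4060 = 456/1015.

456/1015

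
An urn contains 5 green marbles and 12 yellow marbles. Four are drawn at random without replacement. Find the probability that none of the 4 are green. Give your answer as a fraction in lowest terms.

99/476

There are C(17,4) = 2380 possible selections.
Selections with no green (all yellow): C(12,4) = 495.
Probability = 495/2380 = 99/476.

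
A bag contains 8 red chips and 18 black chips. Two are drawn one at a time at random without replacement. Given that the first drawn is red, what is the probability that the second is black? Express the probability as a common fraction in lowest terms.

After removing one red, 25 remain: 7 red and 18 black.
So the probability the next is black is 18/25.

18/25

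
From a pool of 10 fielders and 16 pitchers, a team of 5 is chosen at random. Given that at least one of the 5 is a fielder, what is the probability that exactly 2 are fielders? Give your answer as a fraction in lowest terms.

6300/15353

Work in counts. Selections with at least one fielder: C(26,5) − C(16,5) = 65780 − 4368 = 61412.
Of those, selections where exactly 2 are fielders: C(10,2)·C(16,3) = 45·560 = 25200.
Conditional probability = 25200/61412 = 6300/15353.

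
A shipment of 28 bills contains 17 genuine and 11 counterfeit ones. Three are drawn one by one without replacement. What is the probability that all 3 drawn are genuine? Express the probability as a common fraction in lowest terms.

Multiply the conditional probabilities at each draw: 17/28 · 16/27 · 15/26 = 4080/19656 = 170/819.

170/819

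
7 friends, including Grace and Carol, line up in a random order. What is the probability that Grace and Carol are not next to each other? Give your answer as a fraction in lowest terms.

5/7

There are 7! = 5040 arrangements.
Arrangements with Grace and Carol adjacent: 2·6! = 1440.
So not adjacent: 5040 − 1440 = 3600, probability 3600/5040 = 5/7.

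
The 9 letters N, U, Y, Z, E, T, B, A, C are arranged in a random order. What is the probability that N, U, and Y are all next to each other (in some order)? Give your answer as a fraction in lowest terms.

There are 9! = 362880 arrangements.
Treat the three as one block: 7! placements × 3! orders within the block = 5040·6 = 30240.
Probability = 30240/362880 = 1/12.

1/12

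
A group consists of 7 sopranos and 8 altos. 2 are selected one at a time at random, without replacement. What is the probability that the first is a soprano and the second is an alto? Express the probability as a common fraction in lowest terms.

Multiply the conditional probabilities at each draw: 7/15 · 8/14 = 56/210 = 4/15.

4/15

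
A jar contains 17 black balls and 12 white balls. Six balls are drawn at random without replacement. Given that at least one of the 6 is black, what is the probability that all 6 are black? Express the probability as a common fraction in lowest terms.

13/498

Work in counts. Selections with at least one black: C(29,6) − C(12,6) = 475020 − 924 = 474096.
Of those, selections where all 6 are black: C(17,6) = 12376.
Conditional probability = 12376/474096 = 13/498.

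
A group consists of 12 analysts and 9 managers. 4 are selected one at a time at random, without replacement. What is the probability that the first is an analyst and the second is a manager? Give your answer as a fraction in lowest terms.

Multiply the conditional probabilities at each draw: 12/21 · 9/20 = 108/420 = 9/35.

9/35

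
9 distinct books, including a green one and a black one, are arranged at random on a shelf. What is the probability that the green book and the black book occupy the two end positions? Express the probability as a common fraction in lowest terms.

1/36

There are 9! = 362880 arrangements.
Place the green book and the black book at the ends in 2 ways, arrange the remaining 7 in 7! = 5040 ways: 2·5040 = 10080.
Probability = 10080/362880 = 1/36.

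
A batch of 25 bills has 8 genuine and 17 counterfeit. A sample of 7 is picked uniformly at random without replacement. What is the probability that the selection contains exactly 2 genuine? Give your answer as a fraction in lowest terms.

There are C(25,7) = 480700 ways to choose 7 from 25.
Selections with exactly 2 genuine: choose 2 of the 8 genuine and 5 of the 17 counterfeit, C(8,2)·C(17,5) = 28·6188 = 173264.
Probability = 173264/480700 = 43316/120175.

43316/120175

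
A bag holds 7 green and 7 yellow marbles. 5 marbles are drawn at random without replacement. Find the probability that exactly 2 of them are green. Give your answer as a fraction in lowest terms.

105/286

The sample space is all 5-subsets of the 14: C(14,5) = 2002.
Selections with exactly 2 green: choose 2 of the 7 green and 3 of the 7 yellow, C(7,2)·C(7,3) = 21·35 = 735.
Probability = 735/2002 = 105/286.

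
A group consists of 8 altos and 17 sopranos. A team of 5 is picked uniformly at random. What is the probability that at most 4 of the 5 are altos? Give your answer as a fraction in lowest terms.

3791/3795

Total selections: C(25,5) = 53130.
The complement is exactly 5 altos: C(8,5)·C(17,0) = 56.
Probability = 1 − 56/53130 = 53074/53130 = 3791/3795.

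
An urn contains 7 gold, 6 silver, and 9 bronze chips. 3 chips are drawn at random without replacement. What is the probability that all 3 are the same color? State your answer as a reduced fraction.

139/1540

There are C(22,3) = 1540 ways to draw 3 chips.
All same color: C(7,3) + C(6,3) + C(9,3) = 35 + 20 + 84 = 139.
Probability = 139/1540.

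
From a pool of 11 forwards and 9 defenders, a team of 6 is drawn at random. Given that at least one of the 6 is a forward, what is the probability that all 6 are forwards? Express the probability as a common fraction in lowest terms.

7/586

Work in counts. Selections with at least one forward: C(20,6) − C(9,6) = 38760 − 84 = 38676.
Of those, selections where all 6 are forwards: C(11,6) = 462.
Conditional probability = 462/38676 = 7/586.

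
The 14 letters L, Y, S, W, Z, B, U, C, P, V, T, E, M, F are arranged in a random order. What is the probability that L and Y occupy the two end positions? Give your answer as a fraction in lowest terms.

There are 14! = 87178291200 arrangements.
Place L and Y at the ends in 2 ways, arrange the remaining 12 in 12! = 479001600 ways: 2·479001600 = 958003200.
Probability = 958003200/87178291200 = 1/91.

1/91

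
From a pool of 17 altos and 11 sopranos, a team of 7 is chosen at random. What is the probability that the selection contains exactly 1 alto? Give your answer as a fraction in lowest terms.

119/17940

There are C(28,7) = 1184040 ways to choose 7 from 28.
Selections with exactly 1 alto: choose 1 of the 17 altos and 6 of the 11 sopranos, C(17,1)·C(11,6) = 17·462 = 7854.
Probability = 7854/1184040 = 119/17940.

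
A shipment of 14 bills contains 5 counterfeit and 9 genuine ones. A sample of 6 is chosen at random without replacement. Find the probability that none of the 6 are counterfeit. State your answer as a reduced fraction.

There are C(14,6) = 3003 possible selections.
Selections with no counterfeit (all genuine): C(9,6) = 84.
Probability = 84/3003 = 4/143.

4/143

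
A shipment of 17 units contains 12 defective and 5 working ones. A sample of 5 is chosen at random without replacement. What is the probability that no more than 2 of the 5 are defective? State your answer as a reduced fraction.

There are C(17,5) = 6188 ways to choose the 5.
Favorable selections (no more than 2 defective): C(12,0)·C(5,5) + C(12,1)·C(5,4) + C(12,2)·C(5,3) = 1 + 60 + 660 = 721.
Probability = 721/6188 = 103/884.

103/884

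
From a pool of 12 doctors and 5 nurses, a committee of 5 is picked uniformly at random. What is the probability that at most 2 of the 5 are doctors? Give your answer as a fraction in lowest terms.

There are C(17,5) = 6188 ways to choose the 5.
Favorable selections (at most 2 doctors): C(12,0)·C(5,5) + C(12,1)·C(5,4) + C(12,2)·C(5,3) = 1 + 60 + 660 = 721.
Probability = 721/6188 = 103/884.

103/884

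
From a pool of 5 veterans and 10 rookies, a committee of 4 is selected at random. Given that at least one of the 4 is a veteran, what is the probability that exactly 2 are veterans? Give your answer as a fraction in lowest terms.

Work in counts. Selections with at least one veteran: C(15,4) − C(10,4) = 1365 − 210 = 1155.
Of those, selections where exactly 2 are veterans: C(5,2)·C(10,2) = 10·45 = 450.
Conditional probability = 450/1155 = 30/77.

30/77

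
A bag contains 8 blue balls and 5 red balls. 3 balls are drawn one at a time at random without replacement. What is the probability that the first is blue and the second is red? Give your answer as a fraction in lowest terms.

Multiply the conditional probabilities at each draw: 8/13 · 5/12 = 40/156 = 10/39.

10/39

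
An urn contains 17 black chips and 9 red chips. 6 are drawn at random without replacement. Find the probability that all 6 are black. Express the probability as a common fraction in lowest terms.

There are C(26,6) = 230230 possible selections.
Selections with all black: C(17,6) = 12376.
Probability = 12376/230230 = 68/1265.

68/1265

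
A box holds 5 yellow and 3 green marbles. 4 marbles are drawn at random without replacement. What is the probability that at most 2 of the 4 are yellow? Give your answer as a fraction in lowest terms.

Total selections: C(8,4) = 70.
Favorable selections (at most 2 yellow): C(5,1)·C(3,3) + C(5,2)·C(3,2) = 5 + 30 = 35.
Probability = 35/70 = 1/2.

1/2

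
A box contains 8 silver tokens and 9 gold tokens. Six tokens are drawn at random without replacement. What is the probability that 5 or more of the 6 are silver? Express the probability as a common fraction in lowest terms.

19/442

Total selections: C(17,6) = 12376.
Favorable selections (5 or more silver): C(8,5)·C(9,1) + C(8,6)·C(9,0) = 504 + 28 = 532.
Probability = 532/12376 = 19/442.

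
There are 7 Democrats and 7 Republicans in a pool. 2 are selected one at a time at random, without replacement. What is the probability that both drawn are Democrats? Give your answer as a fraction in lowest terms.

3/13

Multiply the conditional probabilities at each draw: 7/14 · 6/13 = 42/182 = 3/13.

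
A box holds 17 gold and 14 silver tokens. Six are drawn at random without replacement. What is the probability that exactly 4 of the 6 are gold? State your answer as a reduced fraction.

2380/8091

There are C(31,6) = 736281 ways to choose 6 from 31.
Selections with exactly 4 gold: choose 4 of the 17 gold and 2 of the 14 silver, C(17,4)·C(14,2) = 2380·91 = 216580.
Probability = 216580/736281 = 2380/8091.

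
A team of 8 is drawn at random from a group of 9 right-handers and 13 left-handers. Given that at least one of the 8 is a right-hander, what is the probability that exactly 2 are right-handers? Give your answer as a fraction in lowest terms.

Work in counts. Selections with at least one right-hander: C(22,8) − C(13,8) = 319770 − 1287 = 318483.
Of those, selections where exactly 2 are right-handers: C(9,2)·C(13,6) = 36·1716 = 61776.
Conditional probability = 61776/318483 = 624/3217.

624/3217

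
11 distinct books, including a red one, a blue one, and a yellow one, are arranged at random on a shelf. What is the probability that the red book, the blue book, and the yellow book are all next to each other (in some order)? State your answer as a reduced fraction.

3/55

There are 11! = 39916800 arrangements.
Treat the three as one block: 9! placements × 3! orders within the block = 362880·6 = 2177280.
Probability = 2177280/39916800 = 3/55.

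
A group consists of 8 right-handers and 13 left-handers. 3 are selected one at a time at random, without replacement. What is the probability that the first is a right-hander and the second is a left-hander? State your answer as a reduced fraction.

26/105

Multiply the conditional probabilities at each draw: 8/21 · 13/20 = 104/420 = 26/105.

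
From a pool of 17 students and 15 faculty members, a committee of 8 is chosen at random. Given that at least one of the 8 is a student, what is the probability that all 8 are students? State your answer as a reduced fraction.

22/9513

Work in counts. Selections with at least one student: C(32,8) − C(15,8) = 10518300 − 6435 = 10511865.
Of those, selections where all 8 are students: C(17,8) = 24310.
Conditional probability = 24310/10511865 = 22/9513.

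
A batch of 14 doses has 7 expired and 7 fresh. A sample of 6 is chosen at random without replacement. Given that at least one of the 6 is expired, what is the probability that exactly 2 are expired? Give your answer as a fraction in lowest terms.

105/428

Work in counts. Selections with at least one expired: C(14,6) − C(7,6) = 3003 − 7 = 2996.
Of those, selections where exactly 2 are expired: C(7,2)·C(7,4) = 21·35 = 735.
Conditional probability = 735/2996 = 105/428.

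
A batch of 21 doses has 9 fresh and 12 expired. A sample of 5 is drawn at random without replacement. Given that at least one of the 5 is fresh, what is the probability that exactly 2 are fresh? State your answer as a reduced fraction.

Work in counts. Selections with at least one fresh: C(21,5) − C(12,5) = 20349 − 792 = 19557.
Of those, selections where exactly 2 are fresh: C(9,2)·C(12,3) = 36·220 = 7920.
Conditional probability = 7920/19557 = 880/2173.

880/2173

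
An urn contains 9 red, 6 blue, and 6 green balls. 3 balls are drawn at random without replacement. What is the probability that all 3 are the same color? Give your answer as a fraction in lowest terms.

62/665

There are C(21,3) = 1330 ways to draw 3 balls.
All same color: C(9,3) + C(6,3) + C(6,3) = 84 + 20 + 20 = 124.
Probability = 124/1330 = 62/665.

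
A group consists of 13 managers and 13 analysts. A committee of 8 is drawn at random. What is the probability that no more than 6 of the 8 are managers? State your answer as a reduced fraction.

There are C(26,8) = 1562275 ways to choose the 8.
Count the complement (more than 6 managers): C(13,7)·C(13,1) + C(13,8)·C(13,0) = 22308 + 1287 = 23595.
Probability = 1 − 23595/1562275 = 1538680/1562275 = 2152/2185.

2152/2185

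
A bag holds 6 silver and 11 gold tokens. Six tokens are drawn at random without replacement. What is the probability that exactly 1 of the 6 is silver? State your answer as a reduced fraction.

99/442

The sample space is all 6-subsets of the 17: C(17,6) = 12376.
Selections with exactly 1 silver: choose 1 of the 6 silver and 5 of the 11 gold, C(6,1)·C(11,5) = 6·462 = 2772.
Probability = 2772/12376 = 99/442.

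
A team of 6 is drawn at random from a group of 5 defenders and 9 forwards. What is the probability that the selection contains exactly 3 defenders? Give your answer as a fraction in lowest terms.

There are C(14,6) = 3003 ways to choose 6 from 14.
Selections with exactly 3 defenders: choose 3 of the 5 defenders and 3 of the 9 forwards, C(5,3)·C(9,3) = 10·84 = 840.
Probability = 840/3003 = 40/143.

40/143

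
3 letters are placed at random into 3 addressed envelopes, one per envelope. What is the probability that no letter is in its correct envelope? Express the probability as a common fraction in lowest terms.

There are 3! = 6 assignments.
By inclusion-exclusion, assignments with no fixed points: C(3,0)·3! − C(3,1)·2! + C(3,2)·1! − C(3,3)·0! = 2.
Probability = 2/6 = 1/3.

1/3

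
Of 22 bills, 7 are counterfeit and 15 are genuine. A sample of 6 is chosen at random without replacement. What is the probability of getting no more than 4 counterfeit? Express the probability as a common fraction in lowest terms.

10613/10659

Total selections: C(22,6) = 74613.
Favorable selections (no more than 4 counterfeit): C(7,0)·C(15,6) + C(7,1)·C(15,5) + C(7,2)·C(15,4) + C(7,3)·C(15,3) + C(7,4)·C(15,2) = 5005 + 21021 + 28665 + 15925 + 3675 = 74291.
Probability = 74291/74613 = 10613/10659.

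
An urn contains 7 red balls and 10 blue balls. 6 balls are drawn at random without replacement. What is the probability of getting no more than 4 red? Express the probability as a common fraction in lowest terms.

1737/1768

There are C(17,6) = 12376 ways to choose the 6.
Count the complement (more than 4 red): C(7,5)·C(10,1) + C(7,6)·C(10,0) = 210 + 7 = 217.
Probability = 1 − 217/12376 = 12159/12376 = 1737/1768.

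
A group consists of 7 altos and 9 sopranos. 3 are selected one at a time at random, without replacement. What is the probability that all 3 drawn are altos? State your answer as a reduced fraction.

1/16

Multiply the conditional probabilities at each draw: 7/16 · 6/15 · 5/14 = 210/3360 = 1/16.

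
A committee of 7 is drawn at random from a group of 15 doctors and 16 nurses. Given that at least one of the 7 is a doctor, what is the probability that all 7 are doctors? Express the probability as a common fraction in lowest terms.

99/40279

Work in counts. Selections with at least one doctor: C(31,7) − C(16,7) = 2629575 − 11440 = 2618135.
Of those, selections where all 7 are doctors: C(15,7) = 6435.
Conditional probability = 6435/2618135 = 99/40279.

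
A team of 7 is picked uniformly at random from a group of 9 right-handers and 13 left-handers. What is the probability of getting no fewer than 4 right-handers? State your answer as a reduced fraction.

89/323

Total selections: C(22,7) = 170544.
Favorable selections (no fewer than 4 right-handers): C(9,4)·C(13,3) + C(9,5)·C(13,2) + C(9,6)·C(13,1) + C(9,7)·C(13,0) = 36036 + 9828 + 1092 + 36 = 46992.
Probability = 46992/170544 = 89/323.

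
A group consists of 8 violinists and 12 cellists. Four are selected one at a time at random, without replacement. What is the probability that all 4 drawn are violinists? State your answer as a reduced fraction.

14/969

Multiply the conditional probabilities at each draw: 8/20 · 7/19 · 6/18 · 5/17 = 1680/116280 = 14/969.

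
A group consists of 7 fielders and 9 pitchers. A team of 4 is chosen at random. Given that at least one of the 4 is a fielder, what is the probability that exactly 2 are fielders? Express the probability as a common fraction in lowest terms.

Work in counts. Selections with at least one fielder: C(16,4) − C(9,4) = 1820 − 126 = 1694.
Of those, selections where exactly 2 are fielders: C(7,2)·C(9,2) = 21·36 = 756.
Conditional probability = 756/1694 = 54/121.

54/121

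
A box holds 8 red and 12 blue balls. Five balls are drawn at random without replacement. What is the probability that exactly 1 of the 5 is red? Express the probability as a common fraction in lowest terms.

The sample space is all 5-subsets of the 20: C(20,5) = 15504.
Selections with exactly 1 red: choose 1 of the 8 red and 4 of the 12 blue, C(8,1)·C(12,4) = 8·495 = 3960.
Probability = 3960/15504 = 165/646.

165/646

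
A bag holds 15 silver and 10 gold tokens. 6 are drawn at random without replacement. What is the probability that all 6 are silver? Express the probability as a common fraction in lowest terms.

13/460

There are C(25,6) = 177100 possible selections.
Selections with all silver: C(15,6) = 5005.
Probability = 5005/177100 = 13/460.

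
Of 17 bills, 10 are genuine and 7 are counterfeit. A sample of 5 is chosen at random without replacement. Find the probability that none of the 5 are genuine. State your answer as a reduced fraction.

3/884

There are C(17,5) = 6188 possible selections.
Selections with no genuine (all counterfeit): C(7,5) = 21.
Probability = 21/6188 = 3/884.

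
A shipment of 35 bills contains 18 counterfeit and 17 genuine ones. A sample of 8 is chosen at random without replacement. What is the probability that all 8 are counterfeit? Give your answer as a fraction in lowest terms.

There are C(35,8) = 23535820 possible selections.
Selections with all counterfeit: C(18,8) = 43758.
Probability = 43758/23535820 = 117/62930.

117/62930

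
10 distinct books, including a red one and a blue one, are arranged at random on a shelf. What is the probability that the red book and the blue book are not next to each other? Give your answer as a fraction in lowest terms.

4/5

There are 10! = 3628800 arrangements.
Arrangements with the red book and the blue book adjacent: 2·9! = 725760.
So not adjacent: 3628800 − 725760 = 2903040, probability 2903040/3628800 = 4/5.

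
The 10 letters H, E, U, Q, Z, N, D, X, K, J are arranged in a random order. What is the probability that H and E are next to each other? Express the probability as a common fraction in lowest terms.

There are 10! = 3628800 arrangements.
Treat H and E as a block: 9! arrangements of the blocks × 2 orders within the block = 2·362880 = 725760.
Probability = 725760/3628800 = 1/5.

1/5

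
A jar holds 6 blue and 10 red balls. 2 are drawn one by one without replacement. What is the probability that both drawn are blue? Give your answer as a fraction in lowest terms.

Multiply the conditional probabilities at each draw: 6/16 · 5/15 = 30/240 = 1/8.

1/8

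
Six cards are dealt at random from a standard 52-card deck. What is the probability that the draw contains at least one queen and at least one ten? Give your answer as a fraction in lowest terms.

There are C(52,6) = 20358520 possible draws.
By inclusion-exclusion on the complements, draws missing all queens or all tens: C(48,6) + C(48,6) − C(44,6) = 12271512 + 12271512 − 7059052 = 17483972.
So draws with at least one of each: 20358520 − 17483972 = 2874548, probability 2874548/20358520 = 718637/5089630.

718637/5089630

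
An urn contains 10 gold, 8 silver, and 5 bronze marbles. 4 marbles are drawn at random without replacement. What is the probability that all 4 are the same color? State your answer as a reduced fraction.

57/1771

There are C(23,4) = 8855 ways to draw 4 marbles.
All same color: C(10,4) + C(8,4) + C(5,4) = 210 + 70 + 5 = 285.
Probability = 285/8855 = 57/1771.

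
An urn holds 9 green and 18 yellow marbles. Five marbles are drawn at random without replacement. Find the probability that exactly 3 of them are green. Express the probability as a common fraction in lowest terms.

238/1495

There are C(27,5) = 80730 ways to choose 5 from 27.
Selections with exactly 3 green: choose 3 of the 9 green and 2 of the 18 yellow, C(9,3)·C(18,2) = 84·153 = 12852.
Probability = 12852/80730 = 238/1495.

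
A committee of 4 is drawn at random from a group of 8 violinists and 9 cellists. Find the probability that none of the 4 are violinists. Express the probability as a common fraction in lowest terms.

9/170

There are C(17,4) = 2380 possible selections.
Selections with no violinists (all cellists): C(9,4) = 126.
Probability = 126/2380 = 9/170.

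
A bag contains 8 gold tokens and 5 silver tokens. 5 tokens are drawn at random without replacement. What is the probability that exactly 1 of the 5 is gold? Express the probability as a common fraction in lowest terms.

40/1287

Total number of selections: C(13,5) = 1287.
Selections with exactly 1 gold: choose 1 of the 8 gold and 4 of the 5 silver, C(8,1)·C(5,4) = 8·5 = 40.
Probability = 40/1287.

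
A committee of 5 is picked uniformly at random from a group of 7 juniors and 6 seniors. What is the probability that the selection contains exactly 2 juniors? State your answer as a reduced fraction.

The sample space is all 5-subsets of the 13: C(13,5) = 1287.
Selections with exactly 2 juniors: choose 2 of the 7 juniors and 3 of the 6 seniors, C(7,2)·C(6,3) = 21·20 = 420.
Probability = 420/1287 = 140/429.

140/429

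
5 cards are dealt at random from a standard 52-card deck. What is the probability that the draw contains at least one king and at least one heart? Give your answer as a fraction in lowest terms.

229297/866320

There are C(52,5) = 2598960 possible draws.
By inclusion-exclusion on the complements, draws missing all kings or all hearts: C(48,5) + C(39,5) − C(36,5) = 1712304 + 575757 − 376992 = 1911069.
So draws with at least one of each: 2598960 − 1911069 = 687891, probability 687891/2598960 = 229297/866320.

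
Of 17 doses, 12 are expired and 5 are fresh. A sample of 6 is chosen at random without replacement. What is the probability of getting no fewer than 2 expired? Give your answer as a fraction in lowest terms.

There are C(17,6) = 12376 ways to choose the 6.
The complement is exactly 1 expired: C(12,1)·C(5,5) = 12.
Probability = 1 − 12/12376 = 12364/12376 = 3091/3094.

3091/3094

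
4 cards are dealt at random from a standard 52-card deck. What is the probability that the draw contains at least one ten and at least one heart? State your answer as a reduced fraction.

There are C(52,4) = 270725 possible draws.
By inclusion-exclusion on the complements, draws missing all tens or all hearts: C(48,4) + C(39,4) − C(36,4) = 194580 + 82251 − 58905 = 217926.
So draws with at least one of each: 270725 − 217926 = 52799, probability 52799/270725.

52799/270725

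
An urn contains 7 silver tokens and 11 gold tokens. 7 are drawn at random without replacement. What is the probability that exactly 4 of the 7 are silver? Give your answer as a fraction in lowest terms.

There are C(18,7) = 31824 ways to choose 7 from 18.
Selections with exactly 4 silver: choose 4 of the 7 silver and 3 of the 11 gold, C(7,4)·C(11,3) = 35·165 = 5775.
Probability = 5775/31824 = 1925/10608.

1925/10608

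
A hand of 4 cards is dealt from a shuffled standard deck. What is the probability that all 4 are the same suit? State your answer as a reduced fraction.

There are C(52,4) = 270725 possible 4-card hands.
Hands of one suit: 4 suits × C(13,4) = 4·715 = 2860.
Probability = 2860/270725 = 44/4165.

44/4165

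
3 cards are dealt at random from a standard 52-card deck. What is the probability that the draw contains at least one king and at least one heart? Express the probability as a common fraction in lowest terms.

33/260

There are C(52,3) = 22100 possible draws.
By inclusion-exclusion on the complements, draws missing all kings or all hearts: C(48,3) + C(39,3) − C(36,3) = 17296 + 9139 − 7140 = 19295.
So draws with at least one of each: 22100 − 19295 = 2805, probability 2805/22100 = 33/260.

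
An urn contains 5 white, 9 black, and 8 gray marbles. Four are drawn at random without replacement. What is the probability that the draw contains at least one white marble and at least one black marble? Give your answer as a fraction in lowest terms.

78/133

There are C(22,4) = 7315 possible draws.
By inclusion-exclusion on the complements, draws missing all white or all black: C(17,4) + C(13,4) − C(8,4) = 2380 + 715 − 70 = 3025.
So draws with at least one of each: 7315 − 3025 = 4290, probability 4290/7315 = 78/133.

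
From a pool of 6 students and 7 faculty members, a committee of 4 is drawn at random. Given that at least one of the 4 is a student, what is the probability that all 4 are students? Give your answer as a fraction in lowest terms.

Work in counts. Selections with at least one student: C(13,4) − C(7,4) = 715 − 35 = 680.
Of those, selections where all 4 are students: C(6,4) = 15.
Conditional probability = 15/680 = 3/136.

3/136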